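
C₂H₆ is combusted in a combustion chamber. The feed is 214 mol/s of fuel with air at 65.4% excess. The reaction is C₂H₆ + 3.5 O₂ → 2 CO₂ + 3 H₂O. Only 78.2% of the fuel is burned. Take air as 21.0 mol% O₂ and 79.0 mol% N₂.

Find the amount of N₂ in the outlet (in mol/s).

Stoichiometric O₂ = 3.5 × 214 = 749 mol/s; O₂ fed = 749 × 1.654 = 1239 mol/s.
N₂ fed = 1239 × 79/21 = 4660 mol/s.
Fuel reacted = 0.782 × 214 → ξ = 167.3 mol/s.
Outlet (n = n₀ + ν ξ):
  C₂H₆: 214 − 1(167.3) = 46.65
  O₂: 1239 − 3.5(167.3) = 653.1
  N₂: 4660 (inert)
  CO₂: 0 + 2(167.3) = 334.7
  H₂O: 0 + 3(167.3) = 502

4660 mol/s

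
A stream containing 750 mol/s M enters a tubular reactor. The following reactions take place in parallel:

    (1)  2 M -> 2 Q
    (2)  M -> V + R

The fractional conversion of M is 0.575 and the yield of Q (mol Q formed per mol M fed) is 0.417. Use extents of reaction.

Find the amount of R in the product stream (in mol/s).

Yield of Q: 2ξ₁ / 750 = 0.417 → ξ₁ = 156.4 mol/s.
Conversion of M: 2ξ₁ + 1ξ₂ = 0.575 × 750 = 431.2 → ξ₂ = 118.5 mol/s.
Outlet amounts (n = n₀ + Σ ν·ξ):
  M: 750 − 2(156.4) − 1(118.5) = 318.8
  Q: 0 + 2(156.4) = 312.8
  V: 0 + 1(118.5) = 118.5
  R: 0 + 1(118.5) = 118.5

118 mol/s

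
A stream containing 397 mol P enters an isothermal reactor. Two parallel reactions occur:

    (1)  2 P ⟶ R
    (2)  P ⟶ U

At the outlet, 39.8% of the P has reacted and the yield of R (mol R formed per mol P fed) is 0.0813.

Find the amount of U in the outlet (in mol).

93.5 mol

Yield of R: 1ξ₁ / 397 = 0.0813 → ξ₁ = 32.28 mol.
Conversion of P: 2ξ₁ + 1ξ₂ = 0.398 × 397 = 158 → ξ₂ = 93.45 mol.
Outlet amounts (n = n₀ + Σ ν·ξ):
  P: 397 − 2(32.28) − 1(93.45) = 239
  R: 0 + 1(32.28) = 32.28
  U: 0 + 1(93.45) = 93.45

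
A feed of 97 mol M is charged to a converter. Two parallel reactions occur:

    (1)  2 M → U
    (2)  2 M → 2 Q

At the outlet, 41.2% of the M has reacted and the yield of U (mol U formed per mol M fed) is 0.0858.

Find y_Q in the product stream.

0.263

Yield of U: 1ξ₁ / 97 = 0.0858 → ξ₁ = 8.323 mol.
Conversion of M: 2ξ₁ + 2ξ₂ = 0.412 × 97 = 39.96 → ξ₂ = 11.66 mol.
Outlet amounts (n = n₀ + Σ ν·ξ):
  M: 97 − 2(8.323) − 2(11.66) = 57.04
  U: 0 + 1(8.323) = 8.323
  Q: 0 + 2(11.66) = 23.32
Total out = 88.68 mol; y_Q = 23.32 / 88.68 = 0.263.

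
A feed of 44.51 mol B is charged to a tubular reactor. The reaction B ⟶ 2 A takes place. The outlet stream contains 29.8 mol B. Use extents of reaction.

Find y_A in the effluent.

For B: n = n₀ − 1ξ → 29.8 = 44.51 − 1ξ, giving ξ = 14.71 mol.
Outlet amounts (n = n₀ + ν ξ):
  B: 44.51 − 1(14.71) = 29.8
  A: 0 + 2(14.71) = 29.42
Total out = 59.22 mol; y_A = 29.42 / 59.22 = 0.4968.

0.497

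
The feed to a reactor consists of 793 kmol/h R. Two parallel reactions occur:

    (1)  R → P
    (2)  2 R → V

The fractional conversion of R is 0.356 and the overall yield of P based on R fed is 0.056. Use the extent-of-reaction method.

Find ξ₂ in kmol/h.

Yield of P: 1ξ₁ / 793 = 0.056 → ξ₁ = 44.41 kmol/h.
Conversion of R: 1ξ₁ + 2ξ₂ = 0.356 × 793 = 282.3 → ξ₂ = 118.9 kmol/h.
Outlet amounts (n = n₀ + Σ ν·ξ):
  R: 793 − 1(44.41) − 2(118.9) = 510.7
  P: 0 + 1(44.41) = 44.41
  V: 0 + 1(118.9) = 118.9

ξ₂ = 119 kmol/h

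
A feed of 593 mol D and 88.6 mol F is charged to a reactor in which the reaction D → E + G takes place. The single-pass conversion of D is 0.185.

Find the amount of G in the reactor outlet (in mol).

110 mol

D reacted = 0.185 × 593 = 109.7 mol; ν_D = −1, so ξ = 109.7/1 = 109.7 mol.
Outlet amounts (n = n₀ + ν ξ):
  D: 593 − 1(109.7) = 483.3
  E: 0 + 1(109.7) = 109.7
  G: 0 + 1(109.7) = 109.7
  F: 88.6 (inert)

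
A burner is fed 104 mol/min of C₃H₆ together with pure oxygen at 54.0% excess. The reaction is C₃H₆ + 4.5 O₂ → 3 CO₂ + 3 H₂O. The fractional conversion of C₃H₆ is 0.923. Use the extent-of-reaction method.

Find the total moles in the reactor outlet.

Stoichiometric O₂ = 4.5 × 104 = 468 mol/min; O₂ fed = 468 × 1.540 = 720.7 mol/min.
Fuel reacted = 0.923 × 104 → ξ = 95.99 mol/min.
Outlet (n = n₀ + ν ξ):
  C₃H₆: 104 − 1(95.99) = 8.008
  O₂: 720.7 − 4.5(95.99) = 288.8
  CO₂: 0 + 3(95.99) = 288
  H₂O: 0 + 3(95.99) = 288
Total out = 8.008 + 288.8 + 288 + 288 = 872.7 mol/min.

873 mol/min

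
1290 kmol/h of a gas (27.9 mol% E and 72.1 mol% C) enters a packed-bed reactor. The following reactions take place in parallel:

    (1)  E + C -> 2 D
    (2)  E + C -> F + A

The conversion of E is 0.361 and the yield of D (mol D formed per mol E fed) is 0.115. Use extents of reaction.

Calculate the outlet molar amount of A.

Yield of D: 2ξ₁ / 359.9 = 0.115 → ξ₁ = 20.69 kmol/h.
Conversion of E: 1ξ₁ + 1ξ₂ = 0.361 × 359.9 = 129.9 → ξ₂ = 109.2 kmol/h.
Outlet amounts (n = n₀ + Σ ν·ξ):
  E: 359.9 − 1(20.69) − 1(109.2) = 230
  C: 930.1 − 1(20.69) − 1(109.2) = 800.2
  D: 0 + 2(20.69) = 41.39
  F: 0 + 1(109.2) = 109.2
  A: 0 + 1(109.2) = 109.2

109 kmol/h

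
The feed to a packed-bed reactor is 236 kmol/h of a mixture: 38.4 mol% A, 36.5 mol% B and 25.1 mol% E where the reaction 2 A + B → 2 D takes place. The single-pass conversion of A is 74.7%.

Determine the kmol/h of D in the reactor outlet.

67.7 kmol/h

A reacted = 0.747 × 90.62 = 67.7 kmol/h; ν_A = −2, so ξ = 67.7/2 = 33.85 kmol/h.
Outlet amounts (n = n₀ + ν ξ):
  A: 90.62 − 2(33.85) = 22.93
  B: 86.14 − 1(33.85) = 52.29
  D: 0 + 2(33.85) = 67.7
  E: 59.24 (inert)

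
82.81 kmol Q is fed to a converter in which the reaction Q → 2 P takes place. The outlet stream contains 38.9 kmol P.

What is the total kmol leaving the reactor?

For P: n = n₀ + 2ξ → 38.9 = 0 + 2ξ, giving ξ = 19.45 kmol.
Outlet amounts (n = n₀ + ν ξ):
  Q: 82.81 − 1(19.45) = 63.36
  P: 0 + 2(19.45) = 38.9
Total out = 63.36 + 38.9 = 102.3 kmol.

102 kmol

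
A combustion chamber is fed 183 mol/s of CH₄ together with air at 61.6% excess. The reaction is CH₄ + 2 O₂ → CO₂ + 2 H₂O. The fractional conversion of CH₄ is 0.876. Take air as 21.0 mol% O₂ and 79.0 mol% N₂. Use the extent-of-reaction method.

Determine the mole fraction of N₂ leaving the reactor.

0.742

Stoichiometric O₂ = 2 × 183 = 366 mol/s; O₂ fed = 366 × 1.616 = 591.5 mol/s.
N₂ fed = 591.5 × 79/21 = 2225 mol/s.
Fuel reacted = 0.876 × 183 → ξ = 160.3 mol/s.
Outlet (n = n₀ + ν ξ):
  CH₄: 183 − 1(160.3) = 22.69
  O₂: 591.5 − 2(160.3) = 270.8
  N₂: 2225 (inert)
  CO₂: 0 + 1(160.3) = 160.3
  H₂O: 0 + 2(160.3) = 320.6
Total out = 2999 mol/s; y_N₂ = 2225 / 2999 = 0.7418.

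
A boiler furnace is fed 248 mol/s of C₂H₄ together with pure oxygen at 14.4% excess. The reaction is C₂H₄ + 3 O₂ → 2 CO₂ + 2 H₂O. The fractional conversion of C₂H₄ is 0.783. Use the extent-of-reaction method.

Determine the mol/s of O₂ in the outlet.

269 mol/s

Stoichiometric O₂ = 3 × 248 = 744 mol/s; O₂ fed = 744 × 1.144 = 851.1 mol/s.
Fuel reacted = 0.783 × 248 → ξ = 194.2 mol/s.
Outlet (n = n₀ + ν ξ):
  C₂H₄: 248 − 1(194.2) = 53.82
  O₂: 851.1 − 3(194.2) = 268.6
  CO₂: 0 + 2(194.2) = 388.4
  H₂O: 0 + 2(194.2) = 388.4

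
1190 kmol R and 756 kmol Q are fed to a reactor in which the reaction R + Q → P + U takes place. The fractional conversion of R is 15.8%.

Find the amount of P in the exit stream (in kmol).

R reacted = 0.158 × 1190 = 188 kmol; ν_R = −1, so ξ = 188/1 = 188 kmol.
Outlet amounts (n = n₀ + ν ξ):
  R: 1190 − 1(188) = 1002
  Q: 756 − 1(188) = 568
  P: 0 + 1(188) = 188
  U: 0 + 1(188) = 188

188 kmol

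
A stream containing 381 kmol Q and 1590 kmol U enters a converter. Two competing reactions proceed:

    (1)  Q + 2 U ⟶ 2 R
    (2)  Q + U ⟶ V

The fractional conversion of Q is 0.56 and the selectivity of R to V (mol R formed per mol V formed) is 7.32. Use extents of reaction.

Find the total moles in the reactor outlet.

1760 kmol

Conversion of Q: Q consumed = 0.56 × 381 = 213.4 kmol = 1ξ₁ + 1ξ₂.
Selectivity: 2ξ₁ / (1ξ₂) = 7.32 → ξ₁ = 3.66 ξ₂.
Substitute: (1·3.66 + 1) ξ₂ = 213.4 → ξ₂ = 45.79 kmol, ξ₁ = 167.6 kmol.
Outlet amounts (n = n₀ + Σ ν·ξ):
  Q: 381 − 1(167.6) − 1(45.79) = 167.6
  U: 1590 − 2(167.6) − 1(45.79) = 1209
  R: 0 + 2(167.6) = 335.1
  V: 0 + 1(45.79) = 45.79
Total out = 167.6 + 1209 + 335.1 + 45.79 = 1758 kmol.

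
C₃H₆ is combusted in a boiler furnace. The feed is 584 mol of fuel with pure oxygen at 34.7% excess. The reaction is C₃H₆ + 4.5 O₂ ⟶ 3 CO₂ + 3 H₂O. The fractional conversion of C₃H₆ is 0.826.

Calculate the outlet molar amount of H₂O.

Stoichiometric O₂ = 4.5 × 584 = 2628 mol; O₂ fed = 2628 × 1.347 = 3540 mol.
Fuel reacted = 0.826 × 584 → ξ = 482.4 mol.
Outlet (n = n₀ + ν ξ):
  C₃H₆: 584 − 1(482.4) = 101.6
  O₂: 3540 − 4.5(482.4) = 1369
  CO₂: 0 + 3(482.4) = 1447
  H₂O: 0 + 3(482.4) = 1447

1450 mol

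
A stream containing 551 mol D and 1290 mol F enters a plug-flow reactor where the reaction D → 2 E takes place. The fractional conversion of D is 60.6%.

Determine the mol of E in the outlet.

668 mol

D reacted = 0.606 × 551 = 333.9 mol; ν_D = −1, so ξ = 333.9/1 = 333.9 mol.
Outlet amounts (n = n₀ + ν ξ):
  D: 551 − 1(333.9) = 217.1
  E: 0 + 2(333.9) = 667.8
  F: 1290 (inert)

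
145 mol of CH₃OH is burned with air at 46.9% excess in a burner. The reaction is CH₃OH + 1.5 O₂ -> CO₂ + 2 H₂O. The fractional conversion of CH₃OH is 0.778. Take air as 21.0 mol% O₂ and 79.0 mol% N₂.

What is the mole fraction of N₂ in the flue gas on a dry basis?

Stoichiometric O₂ = 1.5 × 145 = 217.5 mol; O₂ fed = 217.5 × 1.469 = 319.5 mol.
N₂ fed = 319.5 × 79/21 = 1202 mol.
Fuel reacted = 0.778 × 145 → ξ = 112.8 mol.
Outlet (n = n₀ + ν ξ):
  CH₃OH: 145 − 1(112.8) = 32.19
  O₂: 319.5 − 1.5(112.8) = 150.3
  N₂: 1202 (inert)
  CO₂: 0 + 1(112.8) = 112.8
  H₂O: 0 + 2(112.8) = 225.6
Dry total = 1497 mol; y_N₂ (dry) = 1202 / 1497 = 0.8028.

0.803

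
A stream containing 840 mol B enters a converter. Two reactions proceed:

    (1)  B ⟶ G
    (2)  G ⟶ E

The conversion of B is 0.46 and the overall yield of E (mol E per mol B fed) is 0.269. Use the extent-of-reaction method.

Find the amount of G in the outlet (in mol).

Conversion of B: B consumed = 1ξ₁ = 0.46 × 840 → ξ₁ = 386.4 mol.
Yield of E: 1ξ₂ / 840 = 0.269 → ξ₂ = 226 mol.
Outlet amounts (n = n₀ + Σ ν·ξ):
  B: 840 − 1(386.4) = 453.6
  G: 0 + 1(386.4) − 1(226) = 160.4
  E: 0 + 1(226) = 226

160 mol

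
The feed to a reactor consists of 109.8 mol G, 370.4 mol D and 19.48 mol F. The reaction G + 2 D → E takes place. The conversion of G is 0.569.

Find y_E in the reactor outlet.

0.167

G reacted = 0.569 × 109.8 = 62.48 mol; ν_G = −1, so ξ = 62.48/1 = 62.48 mol.
Outlet amounts (n = n₀ + ν ξ):
  G: 109.8 − 1(62.48) = 47.32
  D: 370.4 − 2(62.48) = 245.4
  E: 0 + 1(62.48) = 62.48
  F: 19.48 (inert)
Total out = 374.7 mol; y_E = 62.48 / 374.7 = 0.1667.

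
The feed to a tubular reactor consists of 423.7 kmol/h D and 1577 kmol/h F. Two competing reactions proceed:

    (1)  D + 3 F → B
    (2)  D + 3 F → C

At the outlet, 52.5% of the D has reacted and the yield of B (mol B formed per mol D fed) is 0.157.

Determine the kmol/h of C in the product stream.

Yield of B: 1ξ₁ / 423.7 = 0.157 → ξ₁ = 66.52 kmol/h.
Conversion of D: 1ξ₁ + 1ξ₂ = 0.525 × 423.7 = 222.4 → ξ₂ = 155.9 kmol/h.
Outlet amounts (n = n₀ + Σ ν·ξ):
  D: 423.7 − 1(66.52) − 1(155.9) = 201.3
  F: 1577 − 3(66.52) − 3(155.9) = 909.7
  B: 0 + 1(66.52) = 66.52
  C: 0 + 1(155.9) = 155.9

156 kmol/h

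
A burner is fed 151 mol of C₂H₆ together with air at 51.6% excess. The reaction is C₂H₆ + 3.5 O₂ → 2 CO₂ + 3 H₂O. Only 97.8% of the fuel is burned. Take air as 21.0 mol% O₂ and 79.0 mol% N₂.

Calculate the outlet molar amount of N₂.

3010 mol

Stoichiometric O₂ = 3.5 × 151 = 528.5 mol; O₂ fed = 528.5 × 1.516 = 801.2 mol.
N₂ fed = 801.2 × 79/21 = 3014 mol.
Fuel reacted = 0.978 × 151 → ξ = 147.7 mol.
Outlet (n = n₀ + ν ξ):
  C₂H₆: 151 − 1(147.7) = 3.322
  O₂: 801.2 − 3.5(147.7) = 284.3
  N₂: 3014 (inert)
  CO₂: 0 + 2(147.7) = 295.4
  H₂O: 0 + 3(147.7) = 443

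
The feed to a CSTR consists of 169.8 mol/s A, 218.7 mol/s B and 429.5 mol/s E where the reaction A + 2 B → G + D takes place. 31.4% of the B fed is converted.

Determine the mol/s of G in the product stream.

34.3 mol/s

B reacted = 0.314 × 218.7 = 68.67 mol/s; ν_B = −2, so ξ = 68.67/2 = 34.34 mol/s.
Outlet amounts (n = n₀ + ν ξ):
  A: 169.8 − 1(34.34) = 135.5
  B: 218.7 − 2(34.34) = 150
  G: 0 + 1(34.34) = 34.34
  D: 0 + 1(34.34) = 34.34
  E: 429.5 (inert)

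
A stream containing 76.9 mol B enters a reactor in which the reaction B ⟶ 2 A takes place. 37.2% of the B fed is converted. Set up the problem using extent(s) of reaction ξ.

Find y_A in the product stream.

0.542

B reacted = 0.372 × 76.9 = 28.61 mol; ν_B = −1, so ξ = 28.61/1 = 28.61 mol.
Outlet amounts (n = n₀ + ν ξ):
  B: 76.9 − 1(28.61) = 48.29
  A: 0 + 2(28.61) = 57.21
Total out = 105.5 mol; y_A = 57.21 / 105.5 = 0.5423.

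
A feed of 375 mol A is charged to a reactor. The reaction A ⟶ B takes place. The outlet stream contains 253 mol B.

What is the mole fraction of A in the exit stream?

0.325

For B: n = n₀ + 1ξ → 253 = 0 + 1ξ, giving ξ = 253 mol.
Outlet amounts (n = n₀ + ν ξ):
  A: 375 − 1(253) = 122
  B: 0 + 1(253) = 253
Total out = 375 mol; y_A = 122 / 375 = 0.3253.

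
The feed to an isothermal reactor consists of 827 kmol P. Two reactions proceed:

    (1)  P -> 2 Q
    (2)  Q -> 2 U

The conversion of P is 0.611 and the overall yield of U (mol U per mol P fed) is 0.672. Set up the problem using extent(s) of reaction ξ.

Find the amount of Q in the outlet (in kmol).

Conversion of P: P consumed = 1ξ₁ = 0.611 × 827 → ξ₁ = 505.3 kmol.
Yield of U: 2ξ₂ / 827 = 0.672 → ξ₂ = 277.9 kmol.
Outlet amounts (n = n₀ + Σ ν·ξ):
  P: 827 − 1(505.3) = 321.7
  Q: 0 + 2(505.3) − 1(277.9) = 732.7
  U: 0 + 2(277.9) = 555.7

733 kmol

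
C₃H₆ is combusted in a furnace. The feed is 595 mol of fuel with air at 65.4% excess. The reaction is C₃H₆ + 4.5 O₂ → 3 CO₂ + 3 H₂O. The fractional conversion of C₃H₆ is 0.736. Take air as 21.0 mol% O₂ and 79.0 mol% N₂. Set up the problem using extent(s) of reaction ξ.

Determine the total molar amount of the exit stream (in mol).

Stoichiometric O₂ = 4.5 × 595 = 2678 mol; O₂ fed = 2678 × 1.654 = 4429 mol.
N₂ fed = 4429 × 79/21 = 16660 mol.
Fuel reacted = 0.736 × 595 → ξ = 437.9 mol.
Outlet (n = n₀ + ν ξ):
  C₃H₆: 595 − 1(437.9) = 157.1
  O₂: 4429 − 4.5(437.9) = 2458
  N₂: 16660 (inert)
  CO₂: 0 + 3(437.9) = 1314
  H₂O: 0 + 3(437.9) = 1314
Total out = 157.1 + 2458 + 16660 + 1314 + 1314 = 21900 mol.

21900 mol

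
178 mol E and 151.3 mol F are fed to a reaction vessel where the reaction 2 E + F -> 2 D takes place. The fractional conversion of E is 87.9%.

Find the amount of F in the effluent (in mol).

73.1 mol

E reacted = 0.879 × 178 = 156.5 mol; ν_E = −2, so ξ = 156.5/2 = 78.23 mol.
Outlet amounts (n = n₀ + ν ξ):
  E: 178 − 2(78.23) = 21.54
  F: 151.3 − 1(78.23) = 73.07
  D: 0 + 2(78.23) = 156.5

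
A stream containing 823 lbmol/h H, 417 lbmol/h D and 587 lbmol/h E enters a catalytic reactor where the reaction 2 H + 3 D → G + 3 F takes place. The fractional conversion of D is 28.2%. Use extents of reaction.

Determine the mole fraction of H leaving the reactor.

0.416

D reacted = 0.282 × 417 = 117.6 lbmol/h; ν_D = −3, so ξ = 117.6/3 = 39.2 lbmol/h.
Outlet amounts (n = n₀ + ν ξ):
  H: 823 − 2(39.2) = 744.6
  D: 417 − 3(39.2) = 299.4
  G: 0 + 1(39.2) = 39.2
  F: 0 + 3(39.2) = 117.6
  E: 587 (inert)
Total out = 1788 lbmol/h; y_H = 744.6 / 1788 = 0.4165.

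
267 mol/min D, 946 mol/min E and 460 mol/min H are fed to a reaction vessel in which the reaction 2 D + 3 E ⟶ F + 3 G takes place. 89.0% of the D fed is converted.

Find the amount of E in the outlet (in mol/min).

590 mol/min

D reacted = 0.89 × 267 = 237.6 mol/min; ν_D = −2, so ξ = 237.6/2 = 118.8 mol/min.
Outlet amounts (n = n₀ + ν ξ):
  D: 267 − 2(118.8) = 29.37
  E: 946 − 3(118.8) = 589.6
  F: 0 + 1(118.8) = 118.8
  G: 0 + 3(118.8) = 356.4
  H: 460 (inert)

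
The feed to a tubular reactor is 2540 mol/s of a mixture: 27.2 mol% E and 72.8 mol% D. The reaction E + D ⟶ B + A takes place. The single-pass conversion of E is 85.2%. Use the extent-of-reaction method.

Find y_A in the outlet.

E reacted = 0.852 × 690.9 = 588.6 mol/s; ν_E = −1, so ξ = 588.6/1 = 588.6 mol/s.
Outlet amounts (n = n₀ + ν ξ):
  E: 690.9 − 1(588.6) = 102.3
  D: 1849 − 1(588.6) = 1260
  B: 0 + 1(588.6) = 588.6
  A: 0 + 1(588.6) = 588.6
Total out = 2540 mol/s; y_A = 588.6 / 2540 = 0.2317.

0.232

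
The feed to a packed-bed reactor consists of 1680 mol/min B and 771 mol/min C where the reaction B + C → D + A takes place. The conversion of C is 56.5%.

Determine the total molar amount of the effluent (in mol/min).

C reacted = 0.565 × 771 = 435.6 mol/min; ν_C = −1, so ξ = 435.6/1 = 435.6 mol/min.
Outlet amounts (n = n₀ + ν ξ):
  B: 1680 − 1(435.6) = 1244
  C: 771 − 1(435.6) = 335.4
  D: 0 + 1(435.6) = 435.6
  A: 0 + 1(435.6) = 435.6
Total out = 1244 + 335.4 + 435.6 + 435.6 = 2451 mol/min.

2450 mol/min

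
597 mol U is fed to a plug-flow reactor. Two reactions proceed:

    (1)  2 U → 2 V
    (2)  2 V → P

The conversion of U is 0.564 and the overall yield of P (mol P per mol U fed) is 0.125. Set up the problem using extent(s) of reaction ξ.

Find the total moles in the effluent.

Conversion of U: U consumed = 2ξ₁ = 0.564 × 597 → ξ₁ = 168.4 mol.
Yield of P: 1ξ₂ / 597 = 0.125 → ξ₂ = 74.62 mol.
Outlet amounts (n = n₀ + Σ ν·ξ):
  U: 597 − 2(168.4) = 260.3
  V: 0 + 2(168.4) − 2(74.62) = 187.5
  P: 0 + 1(74.62) = 74.62
Total out = 260.3 + 187.5 + 74.62 = 522.4 mol.

522 mol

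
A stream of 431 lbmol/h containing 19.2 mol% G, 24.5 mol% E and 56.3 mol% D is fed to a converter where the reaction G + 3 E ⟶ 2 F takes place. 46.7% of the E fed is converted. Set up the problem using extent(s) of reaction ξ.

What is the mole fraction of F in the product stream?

0.0826

E reacted = 0.467 × 105.6 = 49.31 lbmol/h; ν_E = −3, so ξ = 49.31/3 = 16.44 lbmol/h.
Outlet amounts (n = n₀ + ν ξ):
  G: 82.75 − 1(16.44) = 66.31
  E: 105.6 − 3(16.44) = 56.28
  F: 0 + 2(16.44) = 32.88
  D: 242.7 (inert)
Total out = 398.1 lbmol/h; y_F = 32.88 / 398.1 = 0.08258.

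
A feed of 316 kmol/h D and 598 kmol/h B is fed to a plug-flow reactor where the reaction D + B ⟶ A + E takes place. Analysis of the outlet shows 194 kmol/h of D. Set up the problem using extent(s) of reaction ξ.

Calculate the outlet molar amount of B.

For D: n = n₀ − 1ξ → 194 = 316 − 1ξ, giving ξ = 122 kmol/h.
Outlet amounts (n = n₀ + ν ξ):
  D: 316 − 1(122) = 194
  B: 598 − 1(122) = 476
  A: 0 + 1(122) = 122
  E: 0 + 1(122) = 122

476 kmol/h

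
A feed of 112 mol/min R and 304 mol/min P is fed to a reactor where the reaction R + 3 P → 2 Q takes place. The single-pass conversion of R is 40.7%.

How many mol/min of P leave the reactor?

R reacted = 0.407 × 112 = 45.58 mol/min; ν_R = −1, so ξ = 45.58/1 = 45.58 mol/min.
Outlet amounts (n = n₀ + ν ξ):
  R: 112 − 1(45.58) = 66.42
  P: 304 − 3(45.58) = 167.2
  Q: 0 + 2(45.58) = 91.17

167 mol/min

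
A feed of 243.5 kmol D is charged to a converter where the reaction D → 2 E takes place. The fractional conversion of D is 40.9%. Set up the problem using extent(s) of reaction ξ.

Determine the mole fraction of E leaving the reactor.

0.581

D reacted = 0.409 × 243.5 = 99.59 kmol; ν_D = −1, so ξ = 99.59/1 = 99.59 kmol.
Outlet amounts (n = n₀ + ν ξ):
  D: 243.5 − 1(99.59) = 143.9
  E: 0 + 2(99.59) = 199.2
Total out = 343.1 kmol; y_E = 199.2 / 343.1 = 0.5806.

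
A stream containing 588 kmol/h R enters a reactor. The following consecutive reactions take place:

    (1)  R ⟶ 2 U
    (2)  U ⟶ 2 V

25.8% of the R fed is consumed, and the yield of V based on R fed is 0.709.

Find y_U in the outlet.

0.1

Conversion of R: R consumed = 1ξ₁ = 0.258 × 588 → ξ₁ = 151.7 kmol/h.
Yield of V: 2ξ₂ / 588 = 0.709 → ξ₂ = 208.4 kmol/h.
Outlet amounts (n = n₀ + Σ ν·ξ):
  R: 588 − 1(151.7) = 436.3
  U: 0 + 2(151.7) − 1(208.4) = 94.96
  V: 0 + 2(208.4) = 416.9
Total out = 948.1 kmol/h; y_U = 94.96 / 948.1 = 0.1002.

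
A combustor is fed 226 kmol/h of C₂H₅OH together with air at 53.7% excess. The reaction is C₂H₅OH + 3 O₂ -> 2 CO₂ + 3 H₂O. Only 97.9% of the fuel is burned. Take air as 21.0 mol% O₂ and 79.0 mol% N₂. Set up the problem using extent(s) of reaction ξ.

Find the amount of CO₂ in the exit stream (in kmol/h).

443 kmol/h

Stoichiometric O₂ = 3 × 226 = 678 kmol/h; O₂ fed = 678 × 1.537 = 1042 kmol/h.
N₂ fed = 1042 × 79/21 = 3920 kmol/h.
Fuel reacted = 0.979 × 226 → ξ = 221.3 kmol/h.
Outlet (n = n₀ + ν ξ):
  C₂H₅OH: 226 − 1(221.3) = 4.746
  O₂: 1042 − 3(221.3) = 378.3
  N₂: 3920 (inert)
  CO₂: 0 + 2(221.3) = 442.5
  H₂O: 0 + 3(221.3) = 663.8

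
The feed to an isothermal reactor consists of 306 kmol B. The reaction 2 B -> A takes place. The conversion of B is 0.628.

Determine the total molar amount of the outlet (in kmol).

B reacted = 0.628 × 306 = 192.2 kmol; ν_B = −2, so ξ = 192.2/2 = 96.08 kmol.
Outlet amounts (n = n₀ + ν ξ):
  B: 306 − 2(96.08) = 113.8
  A: 0 + 1(96.08) = 96.08
Total out = 113.8 + 96.08 = 209.9 kmol.

210 kmol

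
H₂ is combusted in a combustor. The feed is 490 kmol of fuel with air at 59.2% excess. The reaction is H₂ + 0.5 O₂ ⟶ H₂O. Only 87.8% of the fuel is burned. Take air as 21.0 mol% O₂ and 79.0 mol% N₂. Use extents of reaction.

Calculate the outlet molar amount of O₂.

Stoichiometric O₂ = 0.5 × 490 = 245 kmol; O₂ fed = 245 × 1.592 = 390 kmol.
N₂ fed = 390 × 79/21 = 1467 kmol.
Fuel reacted = 0.878 × 490 → ξ = 430.2 kmol.
Outlet (n = n₀ + ν ξ):
  H₂: 490 − 1(430.2) = 59.78
  O₂: 390 − 0.5(430.2) = 174.9
  N₂: 1467 (inert)
  H₂O: 0 + 1(430.2) = 430.2

175 kmol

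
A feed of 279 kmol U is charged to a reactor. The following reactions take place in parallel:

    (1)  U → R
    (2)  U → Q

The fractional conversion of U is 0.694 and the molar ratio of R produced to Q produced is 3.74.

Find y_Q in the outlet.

0.146

Conversion of U: U consumed = 0.694 × 279 = 193.6 kmol = 1ξ₁ + 1ξ₂.
Selectivity: 1ξ₁ / (1ξ₂) = 3.74 → ξ₁ = 3.74 ξ₂.
Substitute: (1·3.74 + 1) ξ₂ = 193.6 → ξ₂ = 40.85 kmol, ξ₁ = 152.8 kmol.
Outlet amounts (n = n₀ + Σ ν·ξ):
  U: 279 − 1(152.8) − 1(40.85) = 85.37
  R: 0 + 1(152.8) = 152.8
  Q: 0 + 1(40.85) = 40.85
Total out = 279 kmol; y_Q = 40.85 / 279 = 0.1464.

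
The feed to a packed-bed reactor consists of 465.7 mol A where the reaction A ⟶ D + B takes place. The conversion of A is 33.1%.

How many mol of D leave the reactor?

A reacted = 0.331 × 465.7 = 154.1 mol; ν_A = −1, so ξ = 154.1/1 = 154.1 mol.
Outlet amounts (n = n₀ + ν ξ):
  A: 465.7 − 1(154.1) = 311.6
  D: 0 + 1(154.1) = 154.1
  B: 0 + 1(154.1) = 154.1

154 mol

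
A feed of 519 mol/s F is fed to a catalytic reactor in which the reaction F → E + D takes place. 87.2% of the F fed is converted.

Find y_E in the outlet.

F reacted = 0.872 × 519 = 452.6 mol/s; ν_F = −1, so ξ = 452.6/1 = 452.6 mol/s.
Outlet amounts (n = n₀ + ν ξ):
  F: 519 − 1(452.6) = 66.43
  E: 0 + 1(452.6) = 452.6
  D: 0 + 1(452.6) = 452.6
Total out = 971.6 mol/s; y_E = 452.6 / 971.6 = 0.4658.

0.466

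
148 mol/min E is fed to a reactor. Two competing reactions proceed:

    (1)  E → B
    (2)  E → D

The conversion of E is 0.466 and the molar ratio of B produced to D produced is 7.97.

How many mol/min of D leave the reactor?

7.69 mol/min

Conversion of E: E consumed = 0.466 × 148 = 68.97 mol/min = 1ξ₁ + 1ξ₂.
Selectivity: 1ξ₁ / (1ξ₂) = 7.97 → ξ₁ = 7.97 ξ₂.
Substitute: (1·7.97 + 1) ξ₂ = 68.97 → ξ₂ = 7.689 mol/min, ξ₁ = 61.28 mol/min.
Outlet amounts (n = n₀ + Σ ν·ξ):
  E: 148 − 1(61.28) − 1(7.689) = 79.03
  B: 0 + 1(61.28) = 61.28
  D: 0 + 1(7.689) = 7.689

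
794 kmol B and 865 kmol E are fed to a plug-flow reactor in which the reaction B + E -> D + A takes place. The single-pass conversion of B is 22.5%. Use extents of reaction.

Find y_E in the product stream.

0.414

B reacted = 0.225 × 794 = 178.7 kmol; ν_B = −1, so ξ = 178.7/1 = 178.7 kmol.
Outlet amounts (n = n₀ + ν ξ):
  B: 794 − 1(178.7) = 615.4
  E: 865 − 1(178.7) = 686.4
  D: 0 + 1(178.7) = 178.7
  A: 0 + 1(178.7) = 178.7
Total out = 1659 kmol; y_E = 686.4 / 1659 = 0.4137.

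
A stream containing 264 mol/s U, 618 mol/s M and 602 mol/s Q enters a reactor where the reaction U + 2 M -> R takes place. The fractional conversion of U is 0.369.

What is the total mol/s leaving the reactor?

U reacted = 0.369 × 264 = 97.42 mol/s; ν_U = −1, so ξ = 97.42/1 = 97.42 mol/s.
Outlet amounts (n = n₀ + ν ξ):
  U: 264 − 1(97.42) = 166.6
  M: 618 − 2(97.42) = 423.2
  R: 0 + 1(97.42) = 97.42
  Q: 602 (inert)
Total out = 166.6 + 423.2 + 97.42 + 602 = 1289 mol/s.

1290 mol/s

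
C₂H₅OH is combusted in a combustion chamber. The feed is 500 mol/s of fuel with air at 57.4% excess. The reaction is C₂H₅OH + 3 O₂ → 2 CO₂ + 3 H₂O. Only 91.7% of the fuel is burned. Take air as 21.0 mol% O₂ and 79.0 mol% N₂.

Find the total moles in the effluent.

12200 mol/s

Stoichiometric O₂ = 3 × 500 = 1500 mol/s; O₂ fed = 1500 × 1.574 = 2361 mol/s.
N₂ fed = 2361 × 79/21 = 8882 mol/s.
Fuel reacted = 0.917 × 500 → ξ = 458.5 mol/s.
Outlet (n = n₀ + ν ξ):
  C₂H₅OH: 500 − 1(458.5) = 41.5
  O₂: 2361 − 3(458.5) = 985.5
  N₂: 8882 (inert)
  CO₂: 0 + 2(458.5) = 917
  H₂O: 0 + 3(458.5) = 1376
Total out = 41.5 + 985.5 + 8882 + 917 + 1376 = 12200 mol/s.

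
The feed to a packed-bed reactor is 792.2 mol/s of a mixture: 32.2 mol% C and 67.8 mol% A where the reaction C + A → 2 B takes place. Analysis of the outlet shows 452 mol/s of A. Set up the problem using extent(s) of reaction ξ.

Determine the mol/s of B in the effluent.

For A: n = n₀ − 1ξ → 452 = 537.1 − 1ξ, giving ξ = 85.11 mol/s.
Outlet amounts (n = n₀ + ν ξ):
  C: 255.1 − 1(85.11) = 170
  A: 537.1 − 1(85.11) = 452
  B: 0 + 2(85.11) = 170.2

170 mol/s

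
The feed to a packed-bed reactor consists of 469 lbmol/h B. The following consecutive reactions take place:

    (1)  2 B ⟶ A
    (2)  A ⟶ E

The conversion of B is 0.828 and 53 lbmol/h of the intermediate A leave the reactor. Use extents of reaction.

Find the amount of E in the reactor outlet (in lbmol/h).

Conversion of B: B consumed = 2ξ₁ = 0.828 × 469 → ξ₁ = 194.2 lbmol/h.
A balance: n_A = 0 + 1ξ₁ − 1ξ₂ = 53 → ξ₂ = (1·194.2 − 53)/1 = 141.2 lbmol/h.
Outlet amounts (n = n₀ + Σ ν·ξ):
  B: 469 − 2(194.2) = 80.67
  A: 0 + 1(194.2) − 1(141.2) = 53
  E: 0 + 1(141.2) = 141.2

141 lbmol/h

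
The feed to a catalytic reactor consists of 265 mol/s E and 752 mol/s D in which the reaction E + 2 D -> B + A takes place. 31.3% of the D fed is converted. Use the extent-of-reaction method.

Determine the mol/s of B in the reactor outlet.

D reacted = 0.313 × 752 = 235.4 mol/s; ν_D = −2, so ξ = 235.4/2 = 117.7 mol/s.
Outlet amounts (n = n₀ + ν ξ):
  E: 265 − 1(117.7) = 147.3
  D: 752 − 2(117.7) = 516.6
  B: 0 + 1(117.7) = 117.7
  A: 0 + 1(117.7) = 117.7

118 mol/s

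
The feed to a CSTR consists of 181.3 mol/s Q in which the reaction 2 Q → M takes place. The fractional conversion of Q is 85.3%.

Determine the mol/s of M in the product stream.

77.3 mol/s

Q reacted = 0.853 × 181.3 = 154.6 mol/s; ν_Q = −2, so ξ = 154.6/2 = 77.32 mol/s.
Outlet amounts (n = n₀ + ν ξ):
  Q: 181.3 − 2(77.32) = 26.65
  M: 0 + 1(77.32) = 77.32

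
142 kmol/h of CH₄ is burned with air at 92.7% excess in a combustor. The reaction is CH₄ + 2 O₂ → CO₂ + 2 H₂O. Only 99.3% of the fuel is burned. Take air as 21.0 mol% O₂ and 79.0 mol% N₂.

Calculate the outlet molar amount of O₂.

Stoichiometric O₂ = 2 × 142 = 284 kmol/h; O₂ fed = 284 × 1.927 = 547.3 kmol/h.
N₂ fed = 547.3 × 79/21 = 2059 kmol/h.
Fuel reacted = 0.993 × 142 → ξ = 141 kmol/h.
Outlet (n = n₀ + ν ξ):
  CH₄: 142 − 1(141) = 0.994
  O₂: 547.3 − 2(141) = 265.3
  N₂: 2059 (inert)
  CO₂: 0 + 1(141) = 141
  H₂O: 0 + 2(141) = 282

265 kmol/h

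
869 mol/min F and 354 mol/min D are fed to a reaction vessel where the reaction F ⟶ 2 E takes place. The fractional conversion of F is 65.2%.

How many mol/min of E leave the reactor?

F reacted = 0.652 × 869 = 566.6 mol/min; ν_F = −1, so ξ = 566.6/1 = 566.6 mol/min.
Outlet amounts (n = n₀ + ν ξ):
  F: 869 − 1(566.6) = 302.4
  E: 0 + 2(566.6) = 1133
  D: 354 (inert)

1130 mol/min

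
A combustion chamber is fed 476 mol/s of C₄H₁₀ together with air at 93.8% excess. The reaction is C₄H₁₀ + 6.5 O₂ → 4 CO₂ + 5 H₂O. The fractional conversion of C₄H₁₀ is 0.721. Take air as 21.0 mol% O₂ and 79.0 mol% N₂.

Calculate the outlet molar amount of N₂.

Stoichiometric O₂ = 6.5 × 476 = 3094 mol/s; O₂ fed = 3094 × 1.938 = 5996 mol/s.
N₂ fed = 5996 × 79/21 = 22560 mol/s.
Fuel reacted = 0.721 × 476 → ξ = 343.2 mol/s.
Outlet (n = n₀ + ν ξ):
  C₄H₁₀: 476 − 1(343.2) = 132.8
  O₂: 5996 − 6.5(343.2) = 3765
  N₂: 22560 (inert)
  CO₂: 0 + 4(343.2) = 1373
  H₂O: 0 + 5(343.2) = 1716

22600 mol/s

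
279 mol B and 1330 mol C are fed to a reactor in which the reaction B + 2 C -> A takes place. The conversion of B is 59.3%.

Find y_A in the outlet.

B reacted = 0.593 × 279 = 165.4 mol; ν_B = −1, so ξ = 165.4/1 = 165.4 mol.
Outlet amounts (n = n₀ + ν ξ):
  B: 279 − 1(165.4) = 113.6
  C: 1330 − 2(165.4) = 999.1
  A: 0 + 1(165.4) = 165.4
Total out = 1278 mol; y_A = 165.4 / 1278 = 0.1294.

0.129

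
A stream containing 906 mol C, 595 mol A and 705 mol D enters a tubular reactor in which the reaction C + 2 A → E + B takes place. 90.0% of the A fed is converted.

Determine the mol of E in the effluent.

268 mol

A reacted = 0.9 × 595 = 535.5 mol; ν_A = −2, so ξ = 535.5/2 = 267.8 mol.
Outlet amounts (n = n₀ + ν ξ):
  C: 906 − 1(267.8) = 638.2
  A: 595 − 2(267.8) = 59.5
  E: 0 + 1(267.8) = 267.8
  B: 0 + 1(267.8) = 267.8
  D: 705 (inert)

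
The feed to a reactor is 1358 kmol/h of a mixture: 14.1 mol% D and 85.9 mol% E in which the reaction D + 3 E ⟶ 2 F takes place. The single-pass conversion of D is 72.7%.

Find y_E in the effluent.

D reacted = 0.727 × 191.5 = 139.2 kmol/h; ν_D = −1, so ξ = 139.2/1 = 139.2 kmol/h.
Outlet amounts (n = n₀ + ν ξ):
  D: 191.5 − 1(139.2) = 52.27
  E: 1167 − 3(139.2) = 748.9
  F: 0 + 2(139.2) = 278.4
Total out = 1080 kmol/h; y_E = 748.9 / 1080 = 0.6937.

0.694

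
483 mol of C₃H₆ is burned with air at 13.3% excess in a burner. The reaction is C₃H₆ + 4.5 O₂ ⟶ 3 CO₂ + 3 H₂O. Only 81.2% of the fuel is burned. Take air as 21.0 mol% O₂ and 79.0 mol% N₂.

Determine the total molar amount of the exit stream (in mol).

Stoichiometric O₂ = 4.5 × 483 = 2174 mol; O₂ fed = 2174 × 1.133 = 2463 mol.
N₂ fed = 2463 × 79/21 = 9264 mol.
Fuel reacted = 0.812 × 483 → ξ = 392.2 mol.
Outlet (n = n₀ + ν ξ):
  C₃H₆: 483 − 1(392.2) = 90.8
  O₂: 2463 − 4.5(392.2) = 697.7
  N₂: 9264 (inert)
  CO₂: 0 + 3(392.2) = 1177
  H₂O: 0 + 3(392.2) = 1177
Total out = 90.8 + 697.7 + 9264 + 1177 + 1177 = 12410 mol.

12400 mol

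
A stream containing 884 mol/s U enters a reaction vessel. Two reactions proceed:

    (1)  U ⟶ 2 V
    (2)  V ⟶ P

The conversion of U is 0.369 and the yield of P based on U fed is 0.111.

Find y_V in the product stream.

0.458

Conversion of U: U consumed = 1ξ₁ = 0.369 × 884 → ξ₁ = 326.2 mol/s.
Yield of P: 1ξ₂ / 884 = 0.111 → ξ₂ = 98.12 mol/s.
Outlet amounts (n = n₀ + Σ ν·ξ):
  U: 884 − 1(326.2) = 557.8
  V: 0 + 2(326.2) − 1(98.12) = 554.3
  P: 0 + 1(98.12) = 98.12
Total out = 1210 mol/s; y_V = 554.3 / 1210 = 0.458.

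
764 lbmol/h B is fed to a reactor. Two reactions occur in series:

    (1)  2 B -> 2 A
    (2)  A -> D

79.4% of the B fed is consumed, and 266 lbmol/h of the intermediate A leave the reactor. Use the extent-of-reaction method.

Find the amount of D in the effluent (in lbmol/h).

Conversion of B: B consumed = 2ξ₁ = 0.794 × 764 → ξ₁ = 303.3 lbmol/h.
A balance: n_A = 0 + 2ξ₁ − 1ξ₂ = 266 → ξ₂ = (2·303.3 − 266)/1 = 340.6 lbmol/h.
Outlet amounts (n = n₀ + Σ ν·ξ):
  B: 764 − 2(303.3) = 157.4
  A: 0 + 2(303.3) − 1(340.6) = 266
  D: 0 + 1(340.6) = 340.6

341 lbmol/h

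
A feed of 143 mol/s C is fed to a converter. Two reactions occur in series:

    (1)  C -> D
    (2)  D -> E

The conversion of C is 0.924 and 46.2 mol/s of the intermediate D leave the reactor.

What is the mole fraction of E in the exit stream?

0.601

Conversion of C: C consumed = 1ξ₁ = 0.924 × 143 → ξ₁ = 132.1 mol/s.
D balance: n_D = 0 + 1ξ₁ − 1ξ₂ = 46.2 → ξ₂ = (1·132.1 − 46.2)/1 = 85.93 mol/s.
Outlet amounts (n = n₀ + Σ ν·ξ):
  C: 143 − 1(132.1) = 10.87
  D: 0 + 1(132.1) − 1(85.93) = 46.2
  E: 0 + 1(85.93) = 85.93
Total out = 143 mol/s; y_E = 85.93 / 143 = 0.6009.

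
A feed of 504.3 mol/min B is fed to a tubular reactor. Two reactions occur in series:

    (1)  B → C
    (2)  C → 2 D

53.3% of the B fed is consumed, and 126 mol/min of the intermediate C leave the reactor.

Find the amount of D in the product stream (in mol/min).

286 mol/min

Conversion of B: B consumed = 1ξ₁ = 0.533 × 504.3 → ξ₁ = 268.8 mol/min.
C balance: n_C = 0 + 1ξ₁ − 1ξ₂ = 126 → ξ₂ = (1·268.8 − 126)/1 = 142.8 mol/min.
Outlet amounts (n = n₀ + Σ ν·ξ):
  B: 504.3 − 1(268.8) = 235.5
  C: 0 + 1(268.8) − 1(142.8) = 126
  D: 0 + 2(142.8) = 285.6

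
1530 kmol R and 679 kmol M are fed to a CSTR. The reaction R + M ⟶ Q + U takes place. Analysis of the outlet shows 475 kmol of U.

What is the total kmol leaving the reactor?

2210 kmol

For U: n = n₀ + 1ξ → 475 = 0 + 1ξ, giving ξ = 475 kmol.
Outlet amounts (n = n₀ + ν ξ):
  R: 1530 − 1(475) = 1055
  M: 679 − 1(475) = 204
  Q: 0 + 1(475) = 475
  U: 0 + 1(475) = 475
Total out = 1055 + 204 + 475 + 475 = 2209 kmol.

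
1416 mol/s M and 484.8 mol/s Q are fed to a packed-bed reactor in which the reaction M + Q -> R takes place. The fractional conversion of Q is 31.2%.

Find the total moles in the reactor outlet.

1750 mol/s

Q reacted = 0.312 × 484.8 = 151.3 mol/s; ν_Q = −1, so ξ = 151.3/1 = 151.3 mol/s.
Outlet amounts (n = n₀ + ν ξ):
  M: 1416 − 1(151.3) = 1265
  Q: 484.8 − 1(151.3) = 333.5
  R: 0 + 1(151.3) = 151.3
Total out = 1265 + 333.5 + 151.3 = 1750 mol/s.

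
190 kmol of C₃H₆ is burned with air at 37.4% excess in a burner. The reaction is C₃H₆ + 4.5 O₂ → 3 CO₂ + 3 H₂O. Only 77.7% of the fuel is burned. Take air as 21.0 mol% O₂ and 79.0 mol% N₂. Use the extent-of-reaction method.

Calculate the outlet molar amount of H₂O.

Stoichiometric O₂ = 4.5 × 190 = 855 kmol; O₂ fed = 855 × 1.374 = 1175 kmol.
N₂ fed = 1175 × 79/21 = 4419 kmol.
Fuel reacted = 0.777 × 190 → ξ = 147.6 kmol.
Outlet (n = n₀ + ν ξ):
  C₃H₆: 190 − 1(147.6) = 42.37
  O₂: 1175 − 4.5(147.6) = 510.4
  N₂: 4419 (inert)
  CO₂: 0 + 3(147.6) = 442.9
  H₂O: 0 + 3(147.6) = 442.9

443 kmol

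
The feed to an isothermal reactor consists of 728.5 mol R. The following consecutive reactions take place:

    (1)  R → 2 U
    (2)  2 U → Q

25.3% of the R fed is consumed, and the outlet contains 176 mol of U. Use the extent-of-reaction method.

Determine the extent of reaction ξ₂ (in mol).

Conversion of R: R consumed = 1ξ₁ = 0.253 × 728.5 → ξ₁ = 184.3 mol.
U balance: n_U = 0 + 2ξ₁ − 2ξ₂ = 176 → ξ₂ = (2·184.3 − 176)/2 = 96.31 mol.
Outlet amounts (n = n₀ + Σ ν·ξ):
  R: 728.5 − 1(184.3) = 544.2
  U: 0 + 2(184.3) − 2(96.31) = 176
  Q: 0 + 1(96.31) = 96.31

ξ₂ = 96.3 mol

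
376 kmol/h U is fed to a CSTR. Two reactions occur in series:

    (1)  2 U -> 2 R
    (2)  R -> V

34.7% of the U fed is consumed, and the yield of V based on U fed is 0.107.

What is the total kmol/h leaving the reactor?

376 kmol/h

Conversion of U: U consumed = 2ξ₁ = 0.347 × 376 → ξ₁ = 65.24 kmol/h.
Yield of V: 1ξ₂ / 376 = 0.107 → ξ₂ = 40.23 kmol/h.
Outlet amounts (n = n₀ + Σ ν·ξ):
  U: 376 − 2(65.24) = 245.5
  R: 0 + 2(65.24) − 1(40.23) = 90.24
  V: 0 + 1(40.23) = 40.23
Total out = 245.5 + 90.24 + 40.23 = 376 kmol/h.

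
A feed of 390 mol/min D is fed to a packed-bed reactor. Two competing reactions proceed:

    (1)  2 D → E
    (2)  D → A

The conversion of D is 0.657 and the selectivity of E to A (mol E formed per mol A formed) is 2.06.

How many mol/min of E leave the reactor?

Conversion of D: D consumed = 0.657 × 390 = 256.2 mol/min = 2ξ₁ + 1ξ₂.
Selectivity: 1ξ₁ / (1ξ₂) = 2.06 → ξ₁ = 2.06 ξ₂.
Substitute: (2·2.06 + 1) ξ₂ = 256.2 → ξ₂ = 50.04 mol/min, ξ₁ = 103.1 mol/min.
Outlet amounts (n = n₀ + Σ ν·ξ):
  D: 390 − 2(103.1) − 1(50.04) = 133.8
  E: 0 + 1(103.1) = 103.1
  A: 0 + 1(50.04) = 50.04

103 mol/min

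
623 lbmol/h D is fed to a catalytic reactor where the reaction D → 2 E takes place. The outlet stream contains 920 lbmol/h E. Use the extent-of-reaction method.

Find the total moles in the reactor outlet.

1080 lbmol/h

For E: n = n₀ + 2ξ → 920 = 0 + 2ξ, giving ξ = 460 lbmol/h.
Outlet amounts (n = n₀ + ν ξ):
  D: 623 − 1(460) = 163
  E: 0 + 2(460) = 920
Total out = 163 + 920 = 1083 lbmol/h.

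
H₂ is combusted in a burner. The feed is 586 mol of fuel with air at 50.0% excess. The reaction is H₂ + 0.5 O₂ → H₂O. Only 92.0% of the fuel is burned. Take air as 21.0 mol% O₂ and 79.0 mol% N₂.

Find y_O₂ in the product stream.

Stoichiometric O₂ = 0.5 × 586 = 293 mol; O₂ fed = 293 × 1.500 = 439.5 mol.
N₂ fed = 439.5 × 79/21 = 1653 mol.
Fuel reacted = 0.92 × 586 → ξ = 539.1 mol.
Outlet (n = n₀ + ν ξ):
  H₂: 586 − 1(539.1) = 46.88
  O₂: 439.5 − 0.5(539.1) = 169.9
  N₂: 1653 (inert)
  H₂O: 0 + 1(539.1) = 539.1
Total out = 2409 mol; y_O₂ = 169.9 / 2409 = 0.07054.

0.0705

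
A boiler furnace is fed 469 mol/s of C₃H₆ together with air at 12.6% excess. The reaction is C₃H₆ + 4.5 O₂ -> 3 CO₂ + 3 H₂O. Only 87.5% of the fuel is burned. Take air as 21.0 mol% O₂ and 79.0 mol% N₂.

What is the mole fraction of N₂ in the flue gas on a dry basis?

0.831

Stoichiometric O₂ = 4.5 × 469 = 2110 mol/s; O₂ fed = 2110 × 1.126 = 2376 mol/s.
N₂ fed = 2376 × 79/21 = 8940 mol/s.
Fuel reacted = 0.875 × 469 → ξ = 410.4 mol/s.
Outlet (n = n₀ + ν ξ):
  C₃H₆: 469 − 1(410.4) = 58.62
  O₂: 2376 − 4.5(410.4) = 529.7
  N₂: 8940 (inert)
  CO₂: 0 + 3(410.4) = 1231
  H₂O: 0 + 3(410.4) = 1231
Dry total = 10760 mol/s; y_N₂ (dry) = 8940 / 10760 = 0.8309.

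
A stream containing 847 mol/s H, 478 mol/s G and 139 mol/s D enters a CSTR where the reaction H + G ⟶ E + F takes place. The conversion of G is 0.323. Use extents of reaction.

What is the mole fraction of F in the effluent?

G reacted = 0.323 × 478 = 154.4 mol/s; ν_G = −1, so ξ = 154.4/1 = 154.4 mol/s.
Outlet amounts (n = n₀ + ν ξ):
  H: 847 − 1(154.4) = 692.6
  G: 478 − 1(154.4) = 323.6
  E: 0 + 1(154.4) = 154.4
  F: 0 + 1(154.4) = 154.4
  D: 139 (inert)
Total out = 1464 mol/s; y_F = 154.4 / 1464 = 0.1055.

0.105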